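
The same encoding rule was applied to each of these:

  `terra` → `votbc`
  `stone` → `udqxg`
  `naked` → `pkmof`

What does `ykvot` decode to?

A repeating key of period 2 is used — shifts +2, +10 over and over.
Undoing it on ykvot: y−2=w, k−10=a, v−2=t, o−10=e, t−2=r.

water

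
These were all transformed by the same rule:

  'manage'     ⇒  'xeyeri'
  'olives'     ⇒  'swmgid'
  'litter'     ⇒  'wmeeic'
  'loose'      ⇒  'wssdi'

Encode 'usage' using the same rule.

The rule splits by letter class: vowels +4, consonants +11.
For usage: u(vowel)+4=y, s(cons)+11=d, a(vowel)+4=e, g(cons)+11=r, e(vowel)+4=i.

yderi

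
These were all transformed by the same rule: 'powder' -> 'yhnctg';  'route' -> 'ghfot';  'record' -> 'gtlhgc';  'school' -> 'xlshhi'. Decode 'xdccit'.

saddle

p(15)→y(24) and o(14)→h(7) fit y≡17x+3 (mod 26); the inverse of 17 mod 26 is 23. Each letter's alphabet position (a=0..z=25) is mapped through 17·x+3 mod 26 — an affine cipher.
Undoing it on xdccit: x(23)→23·(23−3)≡18=s; d(3)→23·(3−3)≡0=a; c(2)→23·(2−3)≡3=d; c(2)→23·(2−3)≡3=d; i(8)→23·(8−3)≡11=l; t(19)→23·(19−3)≡4=e (all mod 26).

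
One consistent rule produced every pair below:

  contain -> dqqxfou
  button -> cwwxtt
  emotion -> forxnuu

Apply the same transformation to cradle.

dtdhqk

In contain: c→d is +1, o→q is +2, n→q is +3, t→x is +4 — the shift increases by 1 each position. The shift increases by 1 at each position, starting from +1: 1, 2, 3, ….
For cradle: c+1=d, r+2=t, a+3=d, d+4=h, l+5=q, e+6=k.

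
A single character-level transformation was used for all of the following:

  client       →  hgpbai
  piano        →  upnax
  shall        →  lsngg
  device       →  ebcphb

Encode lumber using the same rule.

Treating letters as 0–25, the rule is x ↦ 23x + 13 (mod 26).
Applying it to lumber: l(11)→23·11+13≡6=g; u(20)→23·20+13≡5=f; m(12)→23·12+13≡3=d; b(1)→23·1+13≡10=k; e(4)→23·4+13≡1=b; r(17)→23·17+13≡14=o (all mod 26).

gfdkbo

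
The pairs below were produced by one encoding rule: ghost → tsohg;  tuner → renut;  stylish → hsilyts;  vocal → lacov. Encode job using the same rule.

boj

The output letters match the input read backwards: ghost reversed is tsohg. The word is simply reversed.
On job: reverse → boj.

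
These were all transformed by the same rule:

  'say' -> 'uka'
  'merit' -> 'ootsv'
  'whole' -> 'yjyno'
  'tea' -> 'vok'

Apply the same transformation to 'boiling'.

The shift depends on letter class: consonant s→u is +2, but vowel a→k is +10. The rule splits by letter class: vowels +10, consonants +2.
On boiling: b(cons)+2=d, o(vowel)+10=y, i(vowel)+10=s, l(cons)+2=n, i(vowel)+10=s, n(cons)+2=p, g(cons)+2=i.

dysnspi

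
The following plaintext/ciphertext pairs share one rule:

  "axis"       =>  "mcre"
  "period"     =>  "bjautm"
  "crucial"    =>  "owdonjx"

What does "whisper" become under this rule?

A repeating key of period 3 is used — shifts +12, +5, +9 over and over.
For whisper: w+12=i, h+5=m, i+9=r, s+12=e, p+5=u, e+9=n, r+12=d.

imreund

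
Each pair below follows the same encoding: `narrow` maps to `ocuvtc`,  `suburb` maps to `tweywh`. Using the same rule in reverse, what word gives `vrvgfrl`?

upscale

In narrow: n→o is +1, a→c is +2, r→u is +3, r→v is +4 — the shift increases by 1 each position. Each letter shifts forward by (position + 1), i.e. 1, 2, 3, … — the shift grows by one for each successive letter.
Reversing it on vrvgfrl: v−1=u, r−2=p, v−3=s, g−4=c, f−5=a, r−6=l, l−7=e.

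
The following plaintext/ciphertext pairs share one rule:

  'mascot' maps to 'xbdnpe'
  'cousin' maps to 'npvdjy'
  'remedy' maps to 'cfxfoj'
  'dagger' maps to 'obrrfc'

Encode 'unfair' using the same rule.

vyqbjc

The shift depends on letter class: consonant m→x is +11, but vowel a→b is +1. Vowels shift forward by 1 and consonants shift forward by 11.
Applying it to unfair: u(vowel)+1=v, n(cons)+11=y, f(cons)+11=q, a(vowel)+1=b, i(vowel)+1=j, r(cons)+11=c.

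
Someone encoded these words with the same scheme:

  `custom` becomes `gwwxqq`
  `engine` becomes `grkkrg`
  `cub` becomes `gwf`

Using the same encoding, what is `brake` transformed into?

fvcog

The rule splits by letter class: vowels +2, consonants +4.
For brake: b(cons)+4=f, r(cons)+4=v, a(vowel)+2=c, k(cons)+4=o, e(vowel)+2=g.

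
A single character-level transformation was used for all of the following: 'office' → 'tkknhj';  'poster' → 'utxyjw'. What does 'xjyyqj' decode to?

Compare letters: o→t is +5, f→k is +5, f→k is +5 — a constant shift. It's a constant shift of +5 (ROT5).
Reversing it on xjyyqj: x−5=s, j−5=e, y−5=t, y−5=t, q−5=l, j−5=e.

settle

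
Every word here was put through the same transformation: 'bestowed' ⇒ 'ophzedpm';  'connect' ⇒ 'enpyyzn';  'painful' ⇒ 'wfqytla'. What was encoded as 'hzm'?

bow

Read the word backwards and shift each letter +11.
Undoing it on hzm: shift back: h−11=w, z−11=o, m−11=b → wob; then reverse → bow.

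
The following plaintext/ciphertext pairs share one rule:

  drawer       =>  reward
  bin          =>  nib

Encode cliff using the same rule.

ffilc

The output letters match the input read backwards: drawer reversed is reward. It's just the letters in reverse order.
Applying it to cliff: reverse → ffilc.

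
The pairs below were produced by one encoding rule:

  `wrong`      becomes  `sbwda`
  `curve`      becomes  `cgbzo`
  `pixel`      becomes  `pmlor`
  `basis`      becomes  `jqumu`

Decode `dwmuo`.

w(22)→s(18) and r(17)→b(1) fit y≡19x+16 (mod 26); the inverse of 19 mod 26 is 11. Each letter's alphabet position (a=0..z=25) is mapped through 19·x+16 mod 26 — an affine cipher.
Reversing it on dwmuo: d(3)→11·(3−16)≡13=n; w(22)→11·(22−16)≡14=o; m(12)→11·(12−16)≡8=i; u(20)→11·(20−16)≡18=s; o(14)→11·(14−16)≡4=e (all mod 26).

noise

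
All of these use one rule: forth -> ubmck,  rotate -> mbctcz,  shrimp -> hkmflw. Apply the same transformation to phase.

wkthz

f(5)→u(20) and o(14)→b(1) fit y≡21x+19 (mod 26); the inverse of 21 mod 26 is 5. Treating letters as 0–25, the rule is x ↦ 21x + 19 (mod 26).
Applying it to phase: p(15)→21·15+19≡22=w; h(7)→21·7+19≡10=k; a(0)→21·0+19≡19=t; s(18)→21·18+19≡7=h; e(4)→21·4+19≡25=z (all mod 26).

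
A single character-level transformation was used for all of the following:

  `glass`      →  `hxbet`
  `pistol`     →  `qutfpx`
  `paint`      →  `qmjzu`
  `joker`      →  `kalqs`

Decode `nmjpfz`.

maiden

Shifts by position in glass: pos 0: g→h (+1), pos 1: l→x (+12), pos 2: a→b (+1), pos 3: s→e (+12) — repeating every 2. It's a Vigenère-style cipher with numeric key [1,12]: position i shifts by key[i mod 2].
Reversing it on nmjpfz: n−1=m, m−12=a, j−1=i, p−12=d, f−1=e, z−12=n.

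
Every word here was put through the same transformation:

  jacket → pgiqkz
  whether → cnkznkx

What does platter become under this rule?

vrgzzkx

Compare letters: j→p is +6, a→g is +6, c→i is +6 — a constant shift. Every letter moves 6 places later in the alphabet, wrapping around z→a.
Applying it to platter: p+6=v, l+6=r, a+6=g, t+6=z, t+6=z, e+6=k, r+6=x.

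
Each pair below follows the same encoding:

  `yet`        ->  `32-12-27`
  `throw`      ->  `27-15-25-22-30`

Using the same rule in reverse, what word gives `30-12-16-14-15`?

y is letter #25 and maps to 32: an offset of 7. The number is (letter's place in the alphabet, a=1) + 7.
Undoing it on 30-12-16-14-15: 30→(30−7)÷1=23=w, 12→(12−7)÷1=5=e, 16→(16−7)÷1=9=i, 14→(14−7)÷1=7=g, 15→(15−7)÷1=8=h.

weigh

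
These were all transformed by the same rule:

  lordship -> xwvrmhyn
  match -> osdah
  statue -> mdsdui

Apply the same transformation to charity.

ahsvydk

l(11)→x(23) and o(14)→w(22) fit y≡17x+18 (mod 26); the inverse of 17 mod 26 is 23. Treating letters as 0–25, the rule is x ↦ 17x + 18 (mod 26).
On charity: c(2)→17·2+18≡0=a; h(7)→17·7+18≡7=h; a(0)→17·0+18≡18=s; r(17)→17·17+18≡21=v; i(8)→17·8+18≡24=y; t(19)→17·19+18≡3=d; y(24)→17·24+18≡10=k (all mod 26).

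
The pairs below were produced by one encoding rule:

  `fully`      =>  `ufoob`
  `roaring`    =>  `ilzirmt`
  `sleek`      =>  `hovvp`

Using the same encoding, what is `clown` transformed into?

xoldm

Each letter is replaced by its mirror in the alphabet: a↔z, b↔y, c↔x, and so on (the Atbash cipher).
On clown: c↔x, l↔o, o↔l, w↔d, n↔m.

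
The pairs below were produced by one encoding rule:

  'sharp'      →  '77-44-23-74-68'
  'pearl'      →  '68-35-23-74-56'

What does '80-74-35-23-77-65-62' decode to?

With a=1..z=26, the number is 3·pos + 20.
Reversing it on 80-74-35-23-77-65-62: 80→(80−20)÷3=20=t, 74→(74−20)÷3=18=r, 35→(35−20)÷3=5=e, 23→(23−20)÷3=1=a, 77→(77−20)÷3=19=s, 65→(65−20)÷3=15=o, 62→(62−20)÷3=14=n.

treason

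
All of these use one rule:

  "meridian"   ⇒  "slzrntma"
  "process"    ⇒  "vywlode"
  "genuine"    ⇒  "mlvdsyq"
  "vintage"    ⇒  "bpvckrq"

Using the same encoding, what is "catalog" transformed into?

ihbjvzs

Each letter shifts forward by (position + 6), i.e. 6, 7, 8, … — the shift grows by one for each successive letter.
For catalog: c+6=i, a+7=h, t+8=b, a+9=j, l+10=v, o+11=z, g+12=s.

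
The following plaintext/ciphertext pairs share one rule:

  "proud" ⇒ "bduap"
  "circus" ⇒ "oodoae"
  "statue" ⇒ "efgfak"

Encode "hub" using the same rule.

tan

The shift depends on letter class: consonant p→b is +12, but vowel o→u is +6. Vowels shift forward by 6 and consonants shift forward by 12.
Applying it to hub: h(cons)+12=t, u(vowel)+6=a, b(cons)+12=n.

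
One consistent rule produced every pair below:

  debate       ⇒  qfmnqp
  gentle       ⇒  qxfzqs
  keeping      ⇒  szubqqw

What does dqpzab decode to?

ponder

The output letters match the input read backwards, each shifted +12: debate reversed is etabed. Read the word backwards and shift each letter +12.
Reversing it on dqpzab: shift back: d−12=r, q−12=e, p−12=d, z−12=n, a−12=o, b−12=p → rednop; then reverse → ponder.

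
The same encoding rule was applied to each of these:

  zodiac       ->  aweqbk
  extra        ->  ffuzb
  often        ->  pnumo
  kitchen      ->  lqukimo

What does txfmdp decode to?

It's a Vigenère-style cipher with numeric key [1,8]: position i shifts by key[i mod 2].
Reversing it on txfmdp: t−1=s, x−8=p, f−1=e, m−8=e, d−1=c, p−8=h.

speech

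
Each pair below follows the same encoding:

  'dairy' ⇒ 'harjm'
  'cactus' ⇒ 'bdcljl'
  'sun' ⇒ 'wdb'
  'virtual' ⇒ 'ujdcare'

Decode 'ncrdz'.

quite

The output letters match the input read backwards, each shifted +9: dairy reversed is yriad. Read the word backwards and shift each letter +9.
Decoding ncrdz: shift back: n−9=e, c−9=t, r−9=i, d−9=u, z−9=q → etiuq; then reverse → quite.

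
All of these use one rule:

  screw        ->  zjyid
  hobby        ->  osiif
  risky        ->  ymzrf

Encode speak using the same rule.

Two shifts are in play — +4 for a/e/i/o/u, +7 for every other letter.
Applying it to speak: s(cons)+7=z, p(cons)+7=w, e(vowel)+4=i, a(vowel)+4=e, k(cons)+7=r.

zwier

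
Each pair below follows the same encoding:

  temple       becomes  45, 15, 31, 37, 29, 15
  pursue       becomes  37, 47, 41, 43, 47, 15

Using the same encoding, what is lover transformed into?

t(#20)→45 and e(#5)→15: differences scale by 2, so n = 2·pos + 5. With a=1..z=26, the number is 2·pos + 5.
For lover: l=12→29, o=15→35, v=22→49, e=5→15, r=18→41.

29, 35, 49, 15, 41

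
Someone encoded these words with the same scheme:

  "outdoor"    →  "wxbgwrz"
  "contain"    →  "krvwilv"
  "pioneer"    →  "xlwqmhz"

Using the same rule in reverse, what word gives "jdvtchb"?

banquet

Shifts by position in outdoor: pos 0: o→w (+8), pos 1: u→x (+3), pos 2: t→b (+8), pos 3: d→g (+3) — repeating every 2. It's a Vigenère-style cipher with numeric key [8,3]: position i shifts by key[i mod 2].
Decoding jdvtchb: j−8=b, d−3=a, v−8=n, t−3=q, c−8=u, h−3=e, b−8=t.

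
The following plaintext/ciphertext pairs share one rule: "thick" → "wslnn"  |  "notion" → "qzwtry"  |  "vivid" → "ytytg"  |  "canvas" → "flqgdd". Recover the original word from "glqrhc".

A repeating key of period 2 is used — shifts +3, +11 over and over.
Reversing it on glqrhc: g−3=d, l−11=a, q−3=n, r−11=g, h−3=e, c−11=r.

danger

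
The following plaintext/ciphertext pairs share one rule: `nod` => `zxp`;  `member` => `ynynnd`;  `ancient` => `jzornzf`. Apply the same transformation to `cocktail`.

The shift depends on letter class: consonant n→z is +12, but vowel o→x is +9. Vowels shift forward by 9 and consonants shift forward by 12.
Applying it to cocktail: c(cons)+12=o, o(vowel)+9=x, c(cons)+12=o, k(cons)+12=w, t(cons)+12=f, a(vowel)+9=j, i(vowel)+9=r, l(cons)+12=x.

oxowfjrx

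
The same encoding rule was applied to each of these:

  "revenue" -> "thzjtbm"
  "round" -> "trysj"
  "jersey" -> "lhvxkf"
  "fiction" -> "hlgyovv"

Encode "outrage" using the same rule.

In revenue: r→t is +2, e→h is +3, v→z is +4, e→j is +5 — the shift increases by 1 each position. The shift increases by 1 at each position, starting from +2: 2, 3, 4, ….
On outrage: o+2=q, u+3=x, t+4=x, r+5=w, a+6=g, g+7=n, e+8=m.

qxxwgnm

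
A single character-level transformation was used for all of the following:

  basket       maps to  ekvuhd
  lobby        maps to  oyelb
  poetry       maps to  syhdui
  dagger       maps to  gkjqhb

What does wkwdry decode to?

tattoo

A repeating key of period 2 is used — shifts +3, +10 over and over.
Decoding wkwdry: w−3=t, k−10=a, w−3=t, d−10=t, r−3=o, y−10=o.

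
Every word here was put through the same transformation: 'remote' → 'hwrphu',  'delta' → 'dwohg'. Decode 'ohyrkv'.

Read the word backwards and shift each letter +3.
Reversing it on ohyrkv: shift back: o−3=l, h−3=e, y−3=v, r−3=o, k−3=h, v−3=s → levohs; then reverse → shovel.

shovel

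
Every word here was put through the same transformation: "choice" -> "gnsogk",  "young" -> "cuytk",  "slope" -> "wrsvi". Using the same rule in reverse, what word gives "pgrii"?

Shifts by position in choice: pos 0: c→g (+4), pos 1: h→n (+6), pos 2: o→s (+4), pos 3: i→o (+6) — repeating every 2. A repeating key of period 2 is used — shifts +4, +6 over and over.
Reversing it on pgrii: p−4=l, g−6=a, r−4=n, i−6=c, i−4=e.

lance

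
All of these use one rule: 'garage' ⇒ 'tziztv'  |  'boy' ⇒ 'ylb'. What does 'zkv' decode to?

Each pair mirrors across the alphabet (g↔t, a↔z, r↔i): positions sum to 25. Each letter is replaced by its mirror in the alphabet: a↔z, b↔y, c↔x, and so on (the Atbash cipher).
Undoing it on zkv: z↔a, k↔p, v↔e.

ape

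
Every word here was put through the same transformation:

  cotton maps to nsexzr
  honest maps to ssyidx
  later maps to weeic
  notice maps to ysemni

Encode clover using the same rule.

Shifts by position in cotton: pos 0: c→n (+11), pos 1: o→s (+4), pos 2: t→e (+11), pos 3: t→x (+4) — repeating every 2. The shifts repeat in a cycle of length 2: positions 0,1,… shift by +11, +4, then the pattern repeats.
For clover: c+11=n, l+4=p, o+11=z, v+4=z, e+11=p, r+4=v.

npzzpv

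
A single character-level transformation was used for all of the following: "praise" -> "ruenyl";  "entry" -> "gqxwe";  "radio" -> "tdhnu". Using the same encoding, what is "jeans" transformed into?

lhesy

In praise: p→r is +2, r→u is +3, a→e is +4, i→n is +5 — the shift increases by 1 each position. Letter i (0-indexed) is shifted by i+2, so successive shifts are 2, 3, 4, ….
Applying it to jeans: j+2=l, e+3=h, a+4=e, n+5=s, s+6=y.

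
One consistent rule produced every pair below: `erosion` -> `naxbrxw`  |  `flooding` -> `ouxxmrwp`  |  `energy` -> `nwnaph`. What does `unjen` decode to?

Compare letters: e→n is +9, r→a is +9, o→x is +9 — a constant shift. It's a constant shift of +9 (ROT9).
Reversing it on unjen: u−9=l, n−9=e, j−9=a, e−9=v, n−9=e.

leave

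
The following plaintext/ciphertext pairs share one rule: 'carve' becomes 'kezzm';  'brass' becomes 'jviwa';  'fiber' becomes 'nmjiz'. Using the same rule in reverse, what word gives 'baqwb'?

twist

Shifts by position in carve: pos 0: c→k (+8), pos 1: a→e (+4), pos 2: r→z (+8), pos 3: v→z (+4) — repeating every 2. It's a Vigenère-style cipher with numeric key [8,4]: position i shifts by key[i mod 2].
Undoing it on baqwb: b−8=t, a−4=w, q−8=i, w−4=s, b−8=t.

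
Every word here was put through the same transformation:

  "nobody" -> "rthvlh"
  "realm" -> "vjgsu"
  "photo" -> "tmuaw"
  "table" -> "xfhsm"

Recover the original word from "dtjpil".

zodiac

In nobody: n→r is +4, o→t is +5, b→h is +6, o→v is +7 — the shift increases by 1 each position. Each letter shifts forward by (position + 4), i.e. 4, 5, 6, … — the shift grows by one for each successive letter.
Undoing it on dtjpil: d−4=z, t−5=o, j−6=d, p−7=i, i−8=a, l−9=c.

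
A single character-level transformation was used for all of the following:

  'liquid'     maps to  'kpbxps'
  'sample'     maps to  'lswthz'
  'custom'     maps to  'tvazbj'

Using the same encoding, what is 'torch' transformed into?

ojyva

Two steps: reverse the string, then apply a Caesar shift of +7.
For torch: reverse → hcrot; then shift: h+7=o, c+7=j, r+7=y, o+7=v, t+7=a.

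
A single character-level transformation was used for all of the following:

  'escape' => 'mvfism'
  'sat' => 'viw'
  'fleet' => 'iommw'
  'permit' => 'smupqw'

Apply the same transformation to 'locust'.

The shift depends on letter class: consonant s→v is +3, but vowel e→m is +8. Two shifts are in play — +8 for a/e/i/o/u, +3 for every other letter.
On locust: l(cons)+3=o, o(vowel)+8=w, c(cons)+3=f, u(vowel)+8=c, s(cons)+3=v, t(cons)+3=w.

owfcvw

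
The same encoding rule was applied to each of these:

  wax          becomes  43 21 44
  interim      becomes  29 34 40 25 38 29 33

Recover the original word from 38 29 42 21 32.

rival

w is letter #23 and maps to 43: an offset of 20. Letters become their 1-based position plus 20 (so a→21, b→22, …).
Reversing it on 38 29 42 21 32: 38→(38−20)÷1=18=r, 29→(29−20)÷1=9=i, 42→(42−20)÷1=22=v, 21→(21−20)÷1=1=a, 32→(32−20)÷1=12=l.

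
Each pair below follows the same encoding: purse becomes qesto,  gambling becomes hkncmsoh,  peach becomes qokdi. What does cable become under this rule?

dkcmo

The shift depends on letter class: consonant p→q is +1, but vowel u→e is +10. Vowels shift forward by 10 and consonants shift forward by 1.
For cable: c(cons)+1=d, a(vowel)+10=k, b(cons)+1=c, l(cons)+1=m, e(vowel)+10=o.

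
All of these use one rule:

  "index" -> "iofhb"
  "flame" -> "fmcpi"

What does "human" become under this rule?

The shift increases by 1 at each position, starting from +0: 0, 1, 2, ….
Applying it to human: h+0=h, u+1=v, m+2=o, a+3=d, n+4=r.

hvodr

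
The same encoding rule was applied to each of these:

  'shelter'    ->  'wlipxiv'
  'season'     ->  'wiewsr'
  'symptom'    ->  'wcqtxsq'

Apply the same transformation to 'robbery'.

vsffivc

Compare letters: s→w is +4, h→l is +4, e→i is +4 — a constant shift. It's a constant shift of +4 (ROT4).
Applying it to robbery: r+4=v, o+4=s, b+4=f, b+4=f, e+4=i, r+4=v, y+4=c.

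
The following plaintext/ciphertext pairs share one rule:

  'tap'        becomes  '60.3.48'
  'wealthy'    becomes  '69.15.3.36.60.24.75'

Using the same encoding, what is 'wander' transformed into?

With a=1..z=26, the number is 3·pos.
On wander: w=23→69, a=1→3, n=14→42, d=4→12, e=5→15, r=18→54.

69.3.42.12.15.54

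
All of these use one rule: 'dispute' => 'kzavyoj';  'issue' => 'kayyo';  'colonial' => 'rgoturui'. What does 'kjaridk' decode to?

exclude

The output letters match the input read backwards, each shifted +6: dispute reversed is etupsid. The word is reversed, then every letter is shifted forward by 6.
Undoing it on kjaridk: shift back: k−6=e, j−6=d, a−6=u, r−6=l, i−6=c, d−6=x, k−6=e → edulcxe; then reverse → exclude.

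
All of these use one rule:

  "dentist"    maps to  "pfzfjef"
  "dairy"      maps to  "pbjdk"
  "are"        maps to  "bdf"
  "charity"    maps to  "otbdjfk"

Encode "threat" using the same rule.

The shift depends on letter class: consonant d→p is +12, but vowel e→f is +1. Vowels shift forward by 1 and consonants shift forward by 12.
On threat: t(cons)+12=f, h(cons)+12=t, r(cons)+12=d, e(vowel)+1=f, a(vowel)+1=b, t(cons)+12=f.

ftdfbf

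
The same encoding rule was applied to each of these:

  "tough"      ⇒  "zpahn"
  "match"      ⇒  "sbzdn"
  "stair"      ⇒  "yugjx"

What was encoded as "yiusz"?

short

It's a Vigenère-style cipher with numeric key [6,1]: position i shifts by key[i mod 2].
Undoing it on yiusz: y−6=s, i−1=h, u−6=o, s−1=r, z−6=t.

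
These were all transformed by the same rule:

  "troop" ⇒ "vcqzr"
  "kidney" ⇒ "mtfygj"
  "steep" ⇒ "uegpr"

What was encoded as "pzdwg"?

It's a Vigenère-style cipher with numeric key [2,11]: position i shifts by key[i mod 2].
Reversing it on pzdwg: p−2=n, z−11=o, d−2=b, w−11=l, g−2=e.

noble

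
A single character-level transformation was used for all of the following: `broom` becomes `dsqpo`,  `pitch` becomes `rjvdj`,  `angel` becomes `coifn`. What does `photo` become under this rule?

Shifts by position in broom: pos 0: b→d (+2), pos 1: r→s (+1), pos 2: o→q (+2), pos 3: o→p (+1) — repeating every 2. The shifts repeat in a cycle of length 2: positions 0,1,… shift by +2, +1, then the pattern repeats.
Applying it to photo: p+2=r, h+1=i, o+2=q, t+1=u, o+2=q.

riquq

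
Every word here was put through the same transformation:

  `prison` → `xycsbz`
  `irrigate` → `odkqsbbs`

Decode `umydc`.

stock

Two steps: reverse the string, then apply a Caesar shift of +10.
Decoding umydc: shift back: u−10=k, m−10=c, y−10=o, d−10=t, c−10=s → kcots; then reverse → stock.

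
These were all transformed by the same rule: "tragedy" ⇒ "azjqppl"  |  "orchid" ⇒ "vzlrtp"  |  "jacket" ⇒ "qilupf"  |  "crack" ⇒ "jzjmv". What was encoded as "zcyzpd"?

In tragedy: t→a is +7, r→z is +8, a→j is +9, g→q is +10 — the shift increases by 1 each position. The shift increases by 1 at each position, starting from +7: 7, 8, 9, ….
Reversing it on zcyzpd: z−7=s, c−8=u, y−9=p, z−10=p, p−11=e, d−12=r.

supper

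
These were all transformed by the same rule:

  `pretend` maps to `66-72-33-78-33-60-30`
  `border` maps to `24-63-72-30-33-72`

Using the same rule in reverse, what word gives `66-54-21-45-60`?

With a=1..z=26, the number is 3·pos + 18.
Decoding 66-54-21-45-60: 66→(66−18)÷3=16=p, 54→(54−18)÷3=12=l, 21→(21−18)÷3=1=a, 45→(45−18)÷3=9=i, 60→(60−18)÷3=14=n.

plain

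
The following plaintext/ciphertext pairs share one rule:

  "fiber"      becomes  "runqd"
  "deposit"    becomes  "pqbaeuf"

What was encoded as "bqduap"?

This is a Caesar cipher with shift 12.
Decoding bqduap: b−12=p, q−12=e, d−12=r, u−12=i, a−12=o, p−12=d.

period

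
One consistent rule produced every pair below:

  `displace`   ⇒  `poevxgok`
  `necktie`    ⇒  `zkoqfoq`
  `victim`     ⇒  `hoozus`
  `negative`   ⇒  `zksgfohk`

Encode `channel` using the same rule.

onmtzkx

The shifts repeat in a cycle of length 2: positions 0,1,… shift by +12, +6, then the pattern repeats.
On channel: c+12=o, h+6=n, a+12=m, n+6=t, n+12=z, e+6=k, l+12=x.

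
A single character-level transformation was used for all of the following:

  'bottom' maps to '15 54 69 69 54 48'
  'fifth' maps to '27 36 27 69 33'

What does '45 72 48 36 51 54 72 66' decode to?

luminous

With a=1..z=26, the number is 3·pos + 9.
Decoding 45 72 48 36 51 54 72 66: 45→(45−9)÷3=12=l, 72→(72−9)÷3=21=u, 48→(48−9)÷3=13=m, 36→(36−9)÷3=9=i, 51→(51−9)÷3=14=n, 54→(54−9)÷3=15=o, 72→(72−9)÷3=21=u, 66→(66−9)÷3=19=s.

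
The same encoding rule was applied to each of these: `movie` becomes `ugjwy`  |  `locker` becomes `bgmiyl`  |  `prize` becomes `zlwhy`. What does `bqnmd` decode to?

This is an affine cipher: with a=0,…,z=25, each position x becomes (19x+0) mod 26.
Undoing it on bqnmd: b(1)→11·(1−0)≡11=l; q(16)→11·(16−0)≡20=u; n(13)→11·(13−0)≡13=n; m(12)→11·(12−0)≡2=c; d(3)→11·(3−0)≡7=h (all mod 26).

lunch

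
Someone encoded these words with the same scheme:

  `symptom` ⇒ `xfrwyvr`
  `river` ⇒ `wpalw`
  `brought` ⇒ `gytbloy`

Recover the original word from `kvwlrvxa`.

foremost

The shifts repeat in a cycle of length 2: positions 0,1,… shift by +5, +7, then the pattern repeats.
Reversing it on kvwlrvxa: k−5=f, v−7=o, w−5=r, l−7=e, r−5=m, v−7=o, x−5=s, a−7=t.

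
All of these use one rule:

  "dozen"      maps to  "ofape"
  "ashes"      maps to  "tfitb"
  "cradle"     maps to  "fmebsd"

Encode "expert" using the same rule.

Read the word backwards and shift each letter +1.
Applying it to expert: reverse → trepxe; then shift: t+1=u, r+1=s, e+1=f, p+1=q, x+1=y, e+1=f.

usfqyf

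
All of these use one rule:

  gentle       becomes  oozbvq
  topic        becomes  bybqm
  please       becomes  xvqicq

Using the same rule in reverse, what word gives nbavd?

Shifts by position in gentle: pos 0: g→o (+8), pos 1: e→o (+10), pos 2: n→z (+12), pos 3: t→b (+8), pos 4: l→v (+10), pos 5: e→q (+12) — repeating every 3. The shifts repeat in a cycle of length 3: positions 0,1,… shift by +8, +10, +12, then the pattern repeats.
Undoing it on nbavd: n−8=f, b−10=r, a−12=o, v−8=n, d−10=t.

front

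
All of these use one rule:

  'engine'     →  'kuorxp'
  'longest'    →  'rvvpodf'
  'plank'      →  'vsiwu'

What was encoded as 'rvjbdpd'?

Each letter shifts forward by (position + 6), i.e. 6, 7, 8, … — the shift grows by one for each successive letter.
Reversing it on rvjbdpd: r−6=l, v−7=o, j−8=b, b−9=s, d−10=t, p−11=e, d−12=r.

lobster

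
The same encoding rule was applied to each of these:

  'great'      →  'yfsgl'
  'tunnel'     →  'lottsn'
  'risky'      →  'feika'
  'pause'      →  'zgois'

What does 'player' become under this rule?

g(6)→y(24) and r(17)→f(5) fit y≡3x+6 (mod 26); the inverse of 3 mod 26 is 9. Each letter's alphabet position (a=0..z=25) is mapped through 3·x+6 mod 26 — an affine cipher.
On player: p(15)→3·15+6≡25=z; l(11)→3·11+6≡13=n; a(0)→3·0+6≡6=g; y(24)→3·24+6≡0=a; e(4)→3·4+6≡18=s; r(17)→3·17+6≡5=f (all mod 26).

zngasf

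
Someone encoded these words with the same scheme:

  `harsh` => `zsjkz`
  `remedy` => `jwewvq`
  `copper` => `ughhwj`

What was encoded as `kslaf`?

Each letter is shifted forward by 18 in the alphabet (a Caesar shift of +18).
Reversing it on kslaf: k−18=s, s−18=a, l−18=t, a−18=i, f−18=n.

satin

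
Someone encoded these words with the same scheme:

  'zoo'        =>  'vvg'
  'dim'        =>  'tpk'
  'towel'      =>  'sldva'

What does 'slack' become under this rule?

rjhsz

The output letters match the input read backwards, each shifted +7: zoo reversed is ooz. Read the word backwards and shift each letter +7.
On slack: reverse → kcals; then shift: k+7=r, c+7=j, a+7=h, l+7=s, s+7=z.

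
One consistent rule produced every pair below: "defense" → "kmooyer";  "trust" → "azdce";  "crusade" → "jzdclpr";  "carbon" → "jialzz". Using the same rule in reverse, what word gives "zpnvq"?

shelf

In defense: d→k is +7, e→m is +8, f→o is +9, e→o is +10 — the shift increases by 1 each position. The shift increases by 1 at each position, starting from +7: 7, 8, 9, ….
Undoing it on zpnvq: z−7=s, p−8=h, n−9=e, v−10=l, q−11=f.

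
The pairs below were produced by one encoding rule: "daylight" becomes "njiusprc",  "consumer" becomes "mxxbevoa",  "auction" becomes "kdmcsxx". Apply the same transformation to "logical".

Shifts by position in daylight: pos 0: d→n (+10), pos 1: a→j (+9), pos 2: y→i (+10), pos 3: l→u (+9) — repeating every 2. The shifts repeat in a cycle of length 2: positions 0,1,… shift by +10, +9, then the pattern repeats.
For logical: l+10=v, o+9=x, g+10=q, i+9=r, c+10=m, a+9=j, l+10=v.

vxqrmjv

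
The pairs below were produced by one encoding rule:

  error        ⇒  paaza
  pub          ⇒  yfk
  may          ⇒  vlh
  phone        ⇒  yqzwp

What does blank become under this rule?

The shift depends on letter class: consonant r→a is +9, but vowel e→p is +11. Two shifts are in play — +11 for a/e/i/o/u, +9 for every other letter.
Applying it to blank: b(cons)+9=k, l(cons)+9=u, a(vowel)+11=l, n(cons)+9=w, k(cons)+9=t.

kulwt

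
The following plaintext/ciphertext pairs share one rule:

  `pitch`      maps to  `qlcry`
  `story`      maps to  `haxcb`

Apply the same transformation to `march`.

The output letters match the input read backwards, each shifted +9: pitch reversed is hctip. Two steps: reverse the string, then apply a Caesar shift of +9.
For march: reverse → hcram; then shift: h+9=q, c+9=l, r+9=a, a+9=j, m+9=v.

qlajv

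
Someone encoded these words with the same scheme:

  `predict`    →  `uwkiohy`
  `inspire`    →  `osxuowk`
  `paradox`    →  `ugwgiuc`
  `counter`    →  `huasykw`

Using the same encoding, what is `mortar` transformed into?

ruwygw

The shift depends on letter class: consonant p→u is +5, but vowel e→k is +6. The rule splits by letter class: vowels +6, consonants +5.
Applying it to mortar: m(cons)+5=r, o(vowel)+6=u, r(cons)+5=w, t(cons)+5=y, a(vowel)+6=g, r(cons)+5=w.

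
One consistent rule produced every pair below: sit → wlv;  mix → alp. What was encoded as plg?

dim

The output letters match the input read backwards, each shifted +3: sit reversed is tis. The word is reversed, then every letter is shifted forward by 3.
Decoding plg: shift back: p−3=m, l−3=i, g−3=d → mid; then reverse → dim.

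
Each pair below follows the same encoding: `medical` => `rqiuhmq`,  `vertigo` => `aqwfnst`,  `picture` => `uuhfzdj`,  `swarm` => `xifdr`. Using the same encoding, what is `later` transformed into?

qmyqw

Shifts by position in medical: pos 0: m→r (+5), pos 1: e→q (+12), pos 2: d→i (+5), pos 3: i→u (+12) — repeating every 2. A repeating key of period 2 is used — shifts +5, +12 over and over.
Applying it to later: l+5=q, a+12=m, t+5=y, e+12=q, r+5=w.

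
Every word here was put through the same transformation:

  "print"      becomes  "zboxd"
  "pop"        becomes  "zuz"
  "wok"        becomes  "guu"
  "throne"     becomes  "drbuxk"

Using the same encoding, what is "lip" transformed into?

voz

The shift depends on letter class: consonant p→z is +10, but vowel i→o is +6. Vowels shift forward by 6 and consonants shift forward by 10.
Applying it to lip: l(cons)+10=v, i(vowel)+6=o, p(cons)+10=z.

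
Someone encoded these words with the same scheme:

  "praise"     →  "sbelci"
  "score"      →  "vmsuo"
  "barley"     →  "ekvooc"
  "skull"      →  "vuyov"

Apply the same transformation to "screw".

Shifts by position in praise: pos 0: p→s (+3), pos 1: r→b (+10), pos 2: a→e (+4), pos 3: i→l (+3), pos 4: s→c (+10), pos 5: e→i (+4) — repeating every 3. A repeating key of period 3 is used — shifts +3, +10, +4 over and over.
On screw: s+3=v, c+10=m, r+4=v, e+3=h, w+10=g.

vmvhg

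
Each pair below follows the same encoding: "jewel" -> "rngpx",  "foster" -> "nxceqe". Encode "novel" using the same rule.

vxfpx

In jewel: j→r is +8, e→n is +9, w→g is +10, e→p is +11 — the shift increases by 1 each position. The shift increases by 1 at each position, starting from +8: 8, 9, 10, ….
On novel: n+8=v, o+9=x, v+10=f, e+11=p, l+12=x.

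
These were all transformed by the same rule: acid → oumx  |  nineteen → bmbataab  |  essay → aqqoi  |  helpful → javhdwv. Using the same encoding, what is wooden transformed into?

ceexab

a(0)→o(14) and c(2)→u(20) fit y≡3x+14 (mod 26); the inverse of 3 mod 26 is 9. This is an affine cipher: with a=0,…,z=25, each position x becomes (3x+14) mod 26.
Applying it to wooden: w(22)→3·22+14≡2=c; o(14)→3·14+14≡4=e; o(14)→3·14+14≡4=e; d(3)→3·3+14≡23=x; e(4)→3·4+14≡0=a; n(13)→3·13+14≡1=b (all mod 26).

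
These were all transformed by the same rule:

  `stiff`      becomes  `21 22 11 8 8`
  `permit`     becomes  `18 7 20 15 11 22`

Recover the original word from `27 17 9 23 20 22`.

yogurt

s is letter #19 and maps to 21: an offset of 2. The number is (letter's place in the alphabet, a=1) + 2.
Undoing it on 27 17 9 23 20 22: 27→(27−2)÷1=25=y, 17→(17−2)÷1=15=o, 9→(9−2)÷1=7=g, 23→(23−2)÷1=21=u, 20→(20−2)÷1=18=r, 22→(22−2)÷1=20=t.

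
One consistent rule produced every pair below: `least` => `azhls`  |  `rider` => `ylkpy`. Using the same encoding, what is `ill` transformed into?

The output letters match the input read backwards, each shifted +7: least reversed is tsael. The word is reversed, then every letter is shifted forward by 7.
On ill: reverse → lli; then shift: l+7=s, l+7=s, i+7=p.

ssp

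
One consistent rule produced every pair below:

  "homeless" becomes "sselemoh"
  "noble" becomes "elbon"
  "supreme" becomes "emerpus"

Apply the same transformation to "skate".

The output letters match the input read backwards: homeless reversed is sselemoh. It's just the letters in reverse order.
For skate: reverse → etaks.

etaks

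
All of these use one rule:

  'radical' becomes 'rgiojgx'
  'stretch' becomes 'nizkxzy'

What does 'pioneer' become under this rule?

Read the word backwards and shift each letter +6.
For pioneer: reverse → reenoip; then shift: r+6=x, e+6=k, e+6=k, n+6=t, o+6=u, i+6=o, p+6=v.

xkktuov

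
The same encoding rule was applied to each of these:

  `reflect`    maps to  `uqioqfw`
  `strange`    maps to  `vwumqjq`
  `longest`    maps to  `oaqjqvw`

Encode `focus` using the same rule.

The shift depends on letter class: consonant r→u is +3, but vowel e→q is +12. Vowels shift forward by 12 and consonants shift forward by 3.
Applying it to focus: f(cons)+3=i, o(vowel)+12=a, c(cons)+3=f, u(vowel)+12=g, s(cons)+3=v.

iafgv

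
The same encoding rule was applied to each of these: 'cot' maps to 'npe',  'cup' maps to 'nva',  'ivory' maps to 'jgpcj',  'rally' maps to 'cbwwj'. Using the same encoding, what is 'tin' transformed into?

Vowels shift forward by 1 and consonants shift forward by 11.
On tin: t(cons)+11=e, i(vowel)+1=j, n(cons)+11=y.

ejy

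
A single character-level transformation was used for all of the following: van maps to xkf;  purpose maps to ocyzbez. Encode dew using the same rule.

The output letters match the input read backwards, each shifted +10: van reversed is nav. The word is reversed, then every letter is shifted forward by 10.
Applying it to dew: reverse → wed; then shift: w+10=g, e+10=o, d+10=n.

gon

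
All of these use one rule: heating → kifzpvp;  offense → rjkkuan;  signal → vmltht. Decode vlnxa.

In heating: h→k is +3, e→i is +4, a→f is +5, t→z is +6 — the shift increases by 1 each position. Each letter shifts forward by (position + 3), i.e. 3, 4, 5, … — the shift grows by one for each successive letter.
Decoding vlnxa: v−3=s, l−4=h, n−5=i, x−6=r, a−7=t.

shirt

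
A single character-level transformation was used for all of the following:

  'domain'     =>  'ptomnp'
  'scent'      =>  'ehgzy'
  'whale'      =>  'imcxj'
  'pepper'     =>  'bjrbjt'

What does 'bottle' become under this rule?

ntvfqg

Shifts by position in domain: pos 0: d→p (+12), pos 1: o→t (+5), pos 2: m→o (+2), pos 3: a→m (+12), pos 4: i→n (+5), pos 5: n→p (+2) — repeating every 3. The shifts repeat in a cycle of length 3: positions 0,1,… shift by +12, +5, +2, then the pattern repeats.
Applying it to bottle: b+12=n, o+5=t, t+2=v, t+12=f, l+5=q, e+2=g.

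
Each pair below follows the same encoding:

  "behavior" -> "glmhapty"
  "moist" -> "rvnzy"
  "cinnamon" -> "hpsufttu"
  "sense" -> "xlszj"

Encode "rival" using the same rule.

wpahq

Shifts by position in behavior: pos 0: b→g (+5), pos 1: e→l (+7), pos 2: h→m (+5), pos 3: a→h (+7) — repeating every 2. It's a Vigenère-style cipher with numeric key [5,7]: position i shifts by key[i mod 2].
Applying it to rival: r+5=w, i+7=p, v+5=a, a+7=h, l+5=q.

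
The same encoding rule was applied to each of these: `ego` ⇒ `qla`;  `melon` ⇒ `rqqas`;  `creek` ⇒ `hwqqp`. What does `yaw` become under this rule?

The shift depends on letter class: consonant g→l is +5, but vowel e→q is +12. Vowels shift forward by 12 and consonants shift forward by 5.
For yaw: y(cons)+5=d, a(vowel)+12=m, w(cons)+5=b.

dmb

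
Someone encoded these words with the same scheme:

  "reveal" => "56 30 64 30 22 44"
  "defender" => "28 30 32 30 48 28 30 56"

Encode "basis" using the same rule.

r(#18)→56 and e(#5)→30: differences scale by 2, so n = 2·pos + 20. The formula is n = 2×(alphabet index, a=1) + 20.
Applying it to basis: b=2→24, a=1→22, s=19→58, i=9→38, s=19→58.

24 22 58 38 58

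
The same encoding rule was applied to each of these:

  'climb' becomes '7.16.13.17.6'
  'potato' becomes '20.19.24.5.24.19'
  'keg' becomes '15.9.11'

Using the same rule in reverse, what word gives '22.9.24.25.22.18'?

return

The number is (letter's place in the alphabet, a=1) + 4.
Decoding 22.9.24.25.22.18: 22→(22−4)÷1=18=r, 9→(9−4)÷1=5=e, 24→(24−4)÷1=20=t, 25→(25−4)÷1=21=u, 22→(22−4)÷1=18=r, 18→(18−4)÷1=14=n.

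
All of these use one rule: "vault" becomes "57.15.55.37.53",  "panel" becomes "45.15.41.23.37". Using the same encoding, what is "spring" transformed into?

v(#22)→57 and a(#1)→15: differences scale by 2, so n = 2·pos + 13. Each letter becomes 2×(its alphabet position, a=1..z=26) + 13.
On spring: s=19→51, p=16→45, r=18→49, i=9→31, n=14→41, g=7→27.

51.45.49.31.41.27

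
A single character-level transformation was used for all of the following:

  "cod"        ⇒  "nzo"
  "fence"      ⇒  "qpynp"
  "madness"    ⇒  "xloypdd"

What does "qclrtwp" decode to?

Every letter moves 11 places later in the alphabet, wrapping around z→a.
Decoding qclrtwp: q−11=f, c−11=r, l−11=a, r−11=g, t−11=i, w−11=l, p−11=e.

fragile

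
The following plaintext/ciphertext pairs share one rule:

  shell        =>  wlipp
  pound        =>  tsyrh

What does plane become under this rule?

tperi

Compare letters: s→w is +4, h→l is +4, e→i is +4 — a constant shift. Each letter is shifted forward by 4 in the alphabet (a Caesar shift of +4).
For plane: p+4=t, l+4=p, a+4=e, n+4=r, e+4=i.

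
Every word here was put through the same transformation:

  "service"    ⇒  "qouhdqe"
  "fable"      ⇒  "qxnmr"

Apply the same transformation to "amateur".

Read the word backwards and shift each letter +12.
On amateur: reverse → ruetama; then shift: r+12=d, u+12=g, e+12=q, t+12=f, a+12=m, m+12=y, a+12=m.

dgqfmym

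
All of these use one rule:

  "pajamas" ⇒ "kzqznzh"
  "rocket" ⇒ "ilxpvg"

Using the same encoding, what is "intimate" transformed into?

rmgrnzgv

Each pair mirrors across the alphabet (p↔k, a↔z, j↔q): positions sum to 25. This is the alphabet-reversal cipher (Atbash): a becomes z, b becomes y, etc.
On intimate: i↔r, n↔m, t↔g, i↔r, m↔n, a↔z, t↔g, e↔v.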